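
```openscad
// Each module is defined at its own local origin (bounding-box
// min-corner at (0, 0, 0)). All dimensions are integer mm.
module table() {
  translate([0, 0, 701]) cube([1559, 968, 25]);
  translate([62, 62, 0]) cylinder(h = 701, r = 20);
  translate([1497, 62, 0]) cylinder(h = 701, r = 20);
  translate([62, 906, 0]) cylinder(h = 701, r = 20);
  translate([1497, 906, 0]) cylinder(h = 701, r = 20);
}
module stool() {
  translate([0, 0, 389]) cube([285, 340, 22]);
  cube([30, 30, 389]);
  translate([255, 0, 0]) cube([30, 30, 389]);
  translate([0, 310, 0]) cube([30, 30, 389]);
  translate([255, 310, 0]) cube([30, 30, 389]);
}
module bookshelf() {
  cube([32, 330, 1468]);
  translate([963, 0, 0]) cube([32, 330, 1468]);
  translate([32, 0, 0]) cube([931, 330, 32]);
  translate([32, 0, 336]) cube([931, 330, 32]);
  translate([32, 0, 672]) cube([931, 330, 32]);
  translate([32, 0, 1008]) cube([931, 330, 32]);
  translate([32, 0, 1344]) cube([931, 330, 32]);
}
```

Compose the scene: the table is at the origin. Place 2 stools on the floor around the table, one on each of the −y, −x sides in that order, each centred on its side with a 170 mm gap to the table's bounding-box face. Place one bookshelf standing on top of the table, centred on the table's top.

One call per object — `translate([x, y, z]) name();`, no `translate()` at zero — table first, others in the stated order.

table();
translate([637, -510, 0]) stool();
translate([-455, 314, 0]) stool();
translate([282, 319, 726]) bookshelf();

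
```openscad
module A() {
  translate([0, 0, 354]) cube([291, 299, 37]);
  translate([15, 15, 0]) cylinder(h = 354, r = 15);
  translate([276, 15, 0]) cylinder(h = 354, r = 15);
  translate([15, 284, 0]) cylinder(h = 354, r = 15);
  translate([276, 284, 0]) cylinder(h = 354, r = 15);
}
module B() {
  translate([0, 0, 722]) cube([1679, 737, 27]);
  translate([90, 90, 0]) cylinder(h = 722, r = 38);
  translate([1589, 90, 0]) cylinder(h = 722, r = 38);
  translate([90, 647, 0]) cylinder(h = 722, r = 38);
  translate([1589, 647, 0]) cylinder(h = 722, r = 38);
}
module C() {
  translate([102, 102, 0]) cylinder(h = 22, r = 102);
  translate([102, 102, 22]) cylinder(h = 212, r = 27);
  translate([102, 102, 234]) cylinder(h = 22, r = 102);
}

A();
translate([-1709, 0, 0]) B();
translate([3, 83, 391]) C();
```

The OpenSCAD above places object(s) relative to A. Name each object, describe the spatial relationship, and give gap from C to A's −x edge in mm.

The spool's min-x is at 3; the stool's min-x is 0; gap = 3 mm.

A is a stool. B is a table. C is a spool. The table is on the floor beside the stool on its −x side. The spool is on top of the stool. The gap from the spool to the stool's −x edge is 3 mm.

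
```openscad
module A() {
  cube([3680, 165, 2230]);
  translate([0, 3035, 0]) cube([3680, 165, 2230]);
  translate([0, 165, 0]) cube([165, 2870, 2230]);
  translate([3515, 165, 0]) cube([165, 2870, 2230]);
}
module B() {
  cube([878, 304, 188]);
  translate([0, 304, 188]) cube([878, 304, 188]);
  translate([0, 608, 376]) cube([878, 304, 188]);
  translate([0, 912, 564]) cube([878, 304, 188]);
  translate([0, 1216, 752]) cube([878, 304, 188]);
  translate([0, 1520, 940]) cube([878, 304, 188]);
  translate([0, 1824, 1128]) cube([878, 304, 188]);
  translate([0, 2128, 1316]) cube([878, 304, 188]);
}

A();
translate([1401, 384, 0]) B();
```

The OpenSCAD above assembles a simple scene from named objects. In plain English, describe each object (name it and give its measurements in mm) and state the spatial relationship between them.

A is the wall frame of a small rectangular building: four walls, each 2230 mm tall and 165 mm thick, enclosing a footprint 3680 mm (x) by 3200 mm (y) outside-to-outside, with no floor or roof. The front and back walls (the −y and +y sides) span the full width; the two side walls fit between them.

B is a straight staircase of 8 solid steps. Each step is 878 mm wide (x), 304 mm deep (y, the going) and 188 mm tall (the rise). The first step rests on the floor; each subsequent step sits one going further in +y and one rise higher in +z, directly behind and above the previous step with no overlap.

The staircase sits inside the house frame, centred.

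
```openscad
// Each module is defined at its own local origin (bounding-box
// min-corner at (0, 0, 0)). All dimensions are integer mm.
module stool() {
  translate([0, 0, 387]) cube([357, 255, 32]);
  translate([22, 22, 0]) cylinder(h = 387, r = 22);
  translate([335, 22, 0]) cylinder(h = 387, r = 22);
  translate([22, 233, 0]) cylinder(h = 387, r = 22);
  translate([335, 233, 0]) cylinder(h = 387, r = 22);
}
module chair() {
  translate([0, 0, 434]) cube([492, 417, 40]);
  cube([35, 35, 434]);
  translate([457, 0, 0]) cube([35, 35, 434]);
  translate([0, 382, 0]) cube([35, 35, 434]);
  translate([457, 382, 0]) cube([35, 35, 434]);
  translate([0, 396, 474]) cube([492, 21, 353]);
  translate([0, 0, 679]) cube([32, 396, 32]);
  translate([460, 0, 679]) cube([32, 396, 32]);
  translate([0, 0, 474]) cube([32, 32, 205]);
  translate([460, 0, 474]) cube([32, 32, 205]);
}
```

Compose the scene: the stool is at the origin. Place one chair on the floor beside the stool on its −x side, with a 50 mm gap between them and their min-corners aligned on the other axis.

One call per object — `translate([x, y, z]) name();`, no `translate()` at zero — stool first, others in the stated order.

stool();
translate([-542, 0, 0]) chair();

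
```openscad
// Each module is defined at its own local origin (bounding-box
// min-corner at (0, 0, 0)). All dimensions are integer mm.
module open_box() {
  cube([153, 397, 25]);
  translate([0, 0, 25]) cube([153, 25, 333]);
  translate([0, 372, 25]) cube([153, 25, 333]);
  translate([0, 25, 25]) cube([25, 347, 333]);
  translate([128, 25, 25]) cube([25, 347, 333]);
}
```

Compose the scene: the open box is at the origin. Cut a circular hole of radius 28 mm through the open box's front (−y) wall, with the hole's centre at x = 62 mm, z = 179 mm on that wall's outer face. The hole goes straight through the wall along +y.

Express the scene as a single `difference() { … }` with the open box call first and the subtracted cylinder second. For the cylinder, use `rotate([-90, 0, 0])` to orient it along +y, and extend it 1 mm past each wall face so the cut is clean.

difference() {
  open_box();
  translate([62, -1, 179]) rotate([-90, 0, 0]) cylinder(h = 27, r = 28);
}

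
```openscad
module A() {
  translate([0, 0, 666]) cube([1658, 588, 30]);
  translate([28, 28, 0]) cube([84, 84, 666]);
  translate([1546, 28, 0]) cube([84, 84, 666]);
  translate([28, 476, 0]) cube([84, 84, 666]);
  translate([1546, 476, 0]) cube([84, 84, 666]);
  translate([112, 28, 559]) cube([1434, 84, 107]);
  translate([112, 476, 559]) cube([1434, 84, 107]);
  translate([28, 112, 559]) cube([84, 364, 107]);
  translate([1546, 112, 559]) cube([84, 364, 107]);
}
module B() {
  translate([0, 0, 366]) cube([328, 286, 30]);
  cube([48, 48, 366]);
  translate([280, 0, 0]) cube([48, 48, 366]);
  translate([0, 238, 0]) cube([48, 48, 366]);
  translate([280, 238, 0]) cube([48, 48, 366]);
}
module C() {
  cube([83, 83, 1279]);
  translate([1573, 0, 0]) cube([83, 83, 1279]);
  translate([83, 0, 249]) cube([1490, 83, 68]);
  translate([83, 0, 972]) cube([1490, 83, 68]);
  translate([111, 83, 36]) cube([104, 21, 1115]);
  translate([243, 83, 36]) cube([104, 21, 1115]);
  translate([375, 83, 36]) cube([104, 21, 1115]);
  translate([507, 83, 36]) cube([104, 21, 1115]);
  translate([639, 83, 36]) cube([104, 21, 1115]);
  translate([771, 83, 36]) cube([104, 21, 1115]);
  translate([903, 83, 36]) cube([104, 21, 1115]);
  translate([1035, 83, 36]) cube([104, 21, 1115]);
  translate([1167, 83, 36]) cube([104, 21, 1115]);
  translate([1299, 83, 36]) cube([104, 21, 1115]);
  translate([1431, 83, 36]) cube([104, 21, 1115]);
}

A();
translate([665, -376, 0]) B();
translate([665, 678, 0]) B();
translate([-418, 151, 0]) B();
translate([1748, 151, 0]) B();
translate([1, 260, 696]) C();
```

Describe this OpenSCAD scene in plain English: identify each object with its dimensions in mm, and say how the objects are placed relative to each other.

A is a table with a 1658×588 mm rectangular top, 30 mm thick, top surface at z = 696 mm, supported by four 84×84 mm square legs, each inset 28 mm from the nearest pair of top edges, running from the floor. Four apron rails, 84 mm thick and 107 mm tall, run between adjacent legs with their top edges flush with the underside of the top and their outer faces flush with the legs' outer faces.

B is a four-legged stool. The seat is 328×286 mm, 30 mm thick, top at z = 396 mm. It stands on four square legs, each 48×48 mm in cross-section, from z = 0 to the seat underside, each flush with a corner of the seat.

C is a fence section. Two 83×83 mm posts, 1279 mm tall, stand on the floor with a clear span of 1490 mm between their inner faces. Two horizontal rails of 83×68 mm section span the gap between the posts with their undersides at z = 249 mm and z = 972 mm, flush with the posts' −y face. 11 pickets, each 104 mm wide, 21 mm thick and 1115 mm tall, are fixed to the +y face of the rails with their bottoms at z = 36 mm, evenly spaced across the span with equal gaps (rounded down to the nearest mm) at the −x end and between each pair — any rounding remainder accumulates at the +x end.

Four stools sit around the table at the −y, +y, −x, +x sides. The fence section is on top of the table.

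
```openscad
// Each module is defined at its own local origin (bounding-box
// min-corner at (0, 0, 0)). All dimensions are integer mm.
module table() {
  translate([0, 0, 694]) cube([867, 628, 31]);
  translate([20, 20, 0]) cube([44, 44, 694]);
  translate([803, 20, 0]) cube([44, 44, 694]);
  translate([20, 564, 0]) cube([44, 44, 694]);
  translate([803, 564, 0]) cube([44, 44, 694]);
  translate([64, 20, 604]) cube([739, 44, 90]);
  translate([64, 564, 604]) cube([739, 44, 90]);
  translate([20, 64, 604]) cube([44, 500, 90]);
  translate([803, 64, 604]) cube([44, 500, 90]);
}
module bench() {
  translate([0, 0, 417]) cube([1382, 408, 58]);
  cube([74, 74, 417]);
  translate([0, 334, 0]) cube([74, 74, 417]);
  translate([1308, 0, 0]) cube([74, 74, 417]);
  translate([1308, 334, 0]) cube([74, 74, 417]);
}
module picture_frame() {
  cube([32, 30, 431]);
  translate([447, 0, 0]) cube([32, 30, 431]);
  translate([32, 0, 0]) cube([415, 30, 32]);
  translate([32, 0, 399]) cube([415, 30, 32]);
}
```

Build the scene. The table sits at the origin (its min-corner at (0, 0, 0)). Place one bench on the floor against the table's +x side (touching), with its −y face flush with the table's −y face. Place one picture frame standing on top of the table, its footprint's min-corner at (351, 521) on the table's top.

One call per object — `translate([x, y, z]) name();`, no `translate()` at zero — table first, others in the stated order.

table();
translate([867, 0, 0]) bench();
translate([351, 521, 725]) picture_frame();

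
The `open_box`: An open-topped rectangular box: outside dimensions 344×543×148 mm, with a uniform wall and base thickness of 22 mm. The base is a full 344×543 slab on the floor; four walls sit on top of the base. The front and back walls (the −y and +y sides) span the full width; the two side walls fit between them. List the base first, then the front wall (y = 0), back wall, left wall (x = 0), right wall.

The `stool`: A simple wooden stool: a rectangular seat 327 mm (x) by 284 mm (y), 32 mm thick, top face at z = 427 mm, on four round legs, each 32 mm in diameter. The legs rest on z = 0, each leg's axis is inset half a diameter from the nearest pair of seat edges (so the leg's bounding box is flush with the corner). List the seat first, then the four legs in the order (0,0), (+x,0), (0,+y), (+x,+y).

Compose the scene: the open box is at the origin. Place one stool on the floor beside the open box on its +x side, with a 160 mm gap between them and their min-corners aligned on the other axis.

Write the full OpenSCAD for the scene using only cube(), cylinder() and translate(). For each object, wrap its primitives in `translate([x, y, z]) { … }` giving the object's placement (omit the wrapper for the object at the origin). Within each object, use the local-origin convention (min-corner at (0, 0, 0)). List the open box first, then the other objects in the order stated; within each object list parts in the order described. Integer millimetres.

cube([344, 543, 22]);
translate([0, 0, 22]) cube([344, 22, 126]);
translate([0, 521, 22]) cube([344, 22, 126]);
translate([0, 22, 22]) cube([22, 499, 126]);
translate([322, 22, 22]) cube([22, 499, 126]);
translate([504, 0, 0]) {
  translate([0, 0, 395]) cube([327, 284, 32]);
  translate([16, 16, 0]) cylinder(h = 395, r = 16);
  translate([311, 16, 0]) cylinder(h = 395, r = 16);
  translate([16, 268, 0]) cylinder(h = 395, r = 16);
  translate([311, 268, 0]) cylinder(h = 395, r = 16);
}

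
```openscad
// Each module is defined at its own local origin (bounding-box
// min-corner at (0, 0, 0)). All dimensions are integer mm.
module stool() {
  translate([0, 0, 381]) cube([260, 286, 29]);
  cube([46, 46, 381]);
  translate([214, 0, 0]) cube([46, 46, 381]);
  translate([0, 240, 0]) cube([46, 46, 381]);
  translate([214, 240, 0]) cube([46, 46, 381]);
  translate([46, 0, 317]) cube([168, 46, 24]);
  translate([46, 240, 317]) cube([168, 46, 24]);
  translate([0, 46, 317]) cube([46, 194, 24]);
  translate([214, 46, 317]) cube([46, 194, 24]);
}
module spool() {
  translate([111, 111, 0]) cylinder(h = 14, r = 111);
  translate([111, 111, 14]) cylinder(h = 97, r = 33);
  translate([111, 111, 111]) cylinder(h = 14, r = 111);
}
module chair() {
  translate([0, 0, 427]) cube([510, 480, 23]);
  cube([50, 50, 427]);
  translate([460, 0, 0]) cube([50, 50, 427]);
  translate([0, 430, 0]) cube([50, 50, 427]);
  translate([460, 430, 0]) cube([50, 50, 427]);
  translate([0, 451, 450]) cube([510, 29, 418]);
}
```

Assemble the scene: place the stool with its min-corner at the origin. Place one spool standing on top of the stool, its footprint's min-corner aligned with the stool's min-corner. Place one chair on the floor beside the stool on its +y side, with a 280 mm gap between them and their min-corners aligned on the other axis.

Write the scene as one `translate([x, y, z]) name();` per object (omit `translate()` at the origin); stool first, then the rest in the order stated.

stool();
translate([0, 0, 410]) spool();
translate([0, 566, 0]) chair();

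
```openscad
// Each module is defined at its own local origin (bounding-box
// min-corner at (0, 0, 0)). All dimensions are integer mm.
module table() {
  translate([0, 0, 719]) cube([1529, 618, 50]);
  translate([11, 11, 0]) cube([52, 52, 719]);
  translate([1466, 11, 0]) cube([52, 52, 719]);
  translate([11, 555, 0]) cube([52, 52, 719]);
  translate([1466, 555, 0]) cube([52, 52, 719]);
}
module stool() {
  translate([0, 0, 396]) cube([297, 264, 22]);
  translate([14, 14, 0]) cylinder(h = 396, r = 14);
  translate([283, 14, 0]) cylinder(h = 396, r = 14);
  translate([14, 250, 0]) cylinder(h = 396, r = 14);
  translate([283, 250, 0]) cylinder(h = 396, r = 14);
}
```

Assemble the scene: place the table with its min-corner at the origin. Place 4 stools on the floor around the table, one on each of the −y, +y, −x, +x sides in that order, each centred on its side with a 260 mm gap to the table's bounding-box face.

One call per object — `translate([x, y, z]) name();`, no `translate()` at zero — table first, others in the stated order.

table();
translate([616, -524, 0]) stool();
translate([616, 878, 0]) stool();
translate([-557, 177, 0]) stool();
translate([1789, 177, 0]) stool();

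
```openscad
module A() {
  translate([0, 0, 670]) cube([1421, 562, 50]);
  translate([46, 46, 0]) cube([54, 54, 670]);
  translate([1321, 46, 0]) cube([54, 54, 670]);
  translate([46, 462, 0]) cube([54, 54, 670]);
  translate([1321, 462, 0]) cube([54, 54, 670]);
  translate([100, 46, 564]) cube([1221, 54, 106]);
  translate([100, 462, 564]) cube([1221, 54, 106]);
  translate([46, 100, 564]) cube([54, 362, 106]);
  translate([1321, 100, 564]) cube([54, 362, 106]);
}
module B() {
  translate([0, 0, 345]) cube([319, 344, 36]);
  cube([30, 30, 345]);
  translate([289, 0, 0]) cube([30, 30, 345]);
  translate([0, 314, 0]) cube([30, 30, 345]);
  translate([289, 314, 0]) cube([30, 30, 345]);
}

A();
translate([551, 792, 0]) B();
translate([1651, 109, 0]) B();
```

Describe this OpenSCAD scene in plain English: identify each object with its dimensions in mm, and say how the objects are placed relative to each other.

A is a table with a 1421×562 mm rectangular top, 50 mm thick, top surface at z = 720 mm, supported by four 54×54 mm square legs, each inset 46 mm from the nearest pair of top edges, running from the floor. Four apron rails, 54 mm thick and 106 mm tall, run between adjacent legs with their top edges flush with the underside of the top and their outer faces flush with the legs' outer faces.

B is a four-legged stool. The seat is a 319×344×36 mm slab whose top surface is at z = 381 mm; four square legs, each 30×30 mm in cross-section, run from the floor (z = 0) to the underside of the seat, each flush with a corner of the seat.

Two stools sit around the table at the +y, +x sides.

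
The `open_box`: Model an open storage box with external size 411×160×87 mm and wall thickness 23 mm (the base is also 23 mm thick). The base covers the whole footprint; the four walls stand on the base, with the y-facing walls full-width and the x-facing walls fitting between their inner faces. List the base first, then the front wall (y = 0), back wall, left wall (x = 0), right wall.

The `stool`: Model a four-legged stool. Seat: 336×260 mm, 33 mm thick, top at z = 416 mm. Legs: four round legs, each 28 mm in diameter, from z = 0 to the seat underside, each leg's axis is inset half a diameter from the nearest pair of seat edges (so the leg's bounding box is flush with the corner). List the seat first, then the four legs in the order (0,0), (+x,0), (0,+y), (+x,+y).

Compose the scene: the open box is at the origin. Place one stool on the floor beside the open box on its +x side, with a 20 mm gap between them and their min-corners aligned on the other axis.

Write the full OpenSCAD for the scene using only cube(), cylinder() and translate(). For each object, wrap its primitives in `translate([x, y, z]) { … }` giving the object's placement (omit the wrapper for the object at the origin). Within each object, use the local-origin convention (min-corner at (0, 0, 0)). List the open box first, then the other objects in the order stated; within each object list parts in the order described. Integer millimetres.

cube([411, 160, 23]);
translate([0, 0, 23]) cube([411, 23, 64]);
translate([0, 137, 23]) cube([411, 23, 64]);
translate([0, 23, 23]) cube([23, 114, 64]);
translate([388, 23, 23]) cube([23, 114, 64]);
translate([431, 0, 0]) {
  translate([0, 0, 383]) cube([336, 260, 33]);
  translate([14, 14, 0]) cylinder(h = 383, r = 14);
  translate([322, 14, 0]) cylinder(h = 383, r = 14);
  translate([14, 246, 0]) cylinder(h = 383, r = 14);
  translate([322, 246, 0]) cylinder(h = 383, r = 14);
}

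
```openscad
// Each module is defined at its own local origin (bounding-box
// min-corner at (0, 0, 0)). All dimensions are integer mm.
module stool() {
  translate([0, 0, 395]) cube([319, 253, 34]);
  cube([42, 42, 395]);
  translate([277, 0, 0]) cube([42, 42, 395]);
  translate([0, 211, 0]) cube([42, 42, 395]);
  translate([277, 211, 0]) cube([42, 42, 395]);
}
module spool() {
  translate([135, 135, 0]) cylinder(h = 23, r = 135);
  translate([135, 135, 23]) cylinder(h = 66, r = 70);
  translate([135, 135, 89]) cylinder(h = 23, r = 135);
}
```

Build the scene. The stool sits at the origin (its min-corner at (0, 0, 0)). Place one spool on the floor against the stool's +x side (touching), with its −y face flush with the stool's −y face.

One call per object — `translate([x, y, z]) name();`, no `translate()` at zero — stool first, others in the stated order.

stool();
translate([319, 0, 0]) spool();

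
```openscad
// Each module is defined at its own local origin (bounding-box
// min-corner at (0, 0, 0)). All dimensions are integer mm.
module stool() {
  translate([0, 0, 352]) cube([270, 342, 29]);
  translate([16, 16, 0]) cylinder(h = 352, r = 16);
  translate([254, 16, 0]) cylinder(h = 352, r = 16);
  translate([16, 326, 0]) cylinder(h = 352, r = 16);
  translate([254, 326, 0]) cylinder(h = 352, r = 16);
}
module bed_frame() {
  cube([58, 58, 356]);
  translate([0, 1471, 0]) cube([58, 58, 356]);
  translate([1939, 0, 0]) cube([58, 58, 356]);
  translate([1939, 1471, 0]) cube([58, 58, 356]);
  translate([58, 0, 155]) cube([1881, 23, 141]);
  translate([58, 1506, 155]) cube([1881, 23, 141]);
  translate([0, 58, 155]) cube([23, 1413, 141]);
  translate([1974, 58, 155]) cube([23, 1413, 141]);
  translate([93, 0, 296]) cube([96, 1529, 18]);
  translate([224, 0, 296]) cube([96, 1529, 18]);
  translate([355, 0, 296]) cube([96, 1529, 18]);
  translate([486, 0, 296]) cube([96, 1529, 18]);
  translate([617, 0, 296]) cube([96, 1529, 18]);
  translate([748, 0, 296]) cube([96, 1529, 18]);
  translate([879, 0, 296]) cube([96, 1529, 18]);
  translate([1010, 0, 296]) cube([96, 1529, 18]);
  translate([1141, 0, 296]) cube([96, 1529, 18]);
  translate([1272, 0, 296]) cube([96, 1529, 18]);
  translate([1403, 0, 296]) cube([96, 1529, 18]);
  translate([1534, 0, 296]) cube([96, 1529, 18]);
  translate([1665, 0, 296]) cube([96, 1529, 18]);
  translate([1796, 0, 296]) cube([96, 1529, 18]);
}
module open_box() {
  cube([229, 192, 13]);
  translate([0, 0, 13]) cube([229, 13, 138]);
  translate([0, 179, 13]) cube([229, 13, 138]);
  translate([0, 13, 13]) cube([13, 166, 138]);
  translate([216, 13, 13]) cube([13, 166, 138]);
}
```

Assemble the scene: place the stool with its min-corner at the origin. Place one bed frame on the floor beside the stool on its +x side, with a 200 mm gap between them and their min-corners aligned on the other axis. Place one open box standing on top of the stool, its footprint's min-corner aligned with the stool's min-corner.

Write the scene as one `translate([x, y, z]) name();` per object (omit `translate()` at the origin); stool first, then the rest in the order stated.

stool();
translate([470, 0, 0]) bed_frame();
translate([0, 0, 381]) open_box();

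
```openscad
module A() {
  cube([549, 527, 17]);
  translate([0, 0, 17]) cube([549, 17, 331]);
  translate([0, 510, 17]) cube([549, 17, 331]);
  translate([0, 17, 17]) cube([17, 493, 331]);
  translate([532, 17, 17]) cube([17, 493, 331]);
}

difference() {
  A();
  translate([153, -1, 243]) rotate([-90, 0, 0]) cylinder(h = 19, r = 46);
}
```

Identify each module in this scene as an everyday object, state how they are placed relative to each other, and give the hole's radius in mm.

The subtracted cylinder has r = 46 mm.

A is an open box. The open box has a circular hole through its front wall. The hole's radius is 46 mm.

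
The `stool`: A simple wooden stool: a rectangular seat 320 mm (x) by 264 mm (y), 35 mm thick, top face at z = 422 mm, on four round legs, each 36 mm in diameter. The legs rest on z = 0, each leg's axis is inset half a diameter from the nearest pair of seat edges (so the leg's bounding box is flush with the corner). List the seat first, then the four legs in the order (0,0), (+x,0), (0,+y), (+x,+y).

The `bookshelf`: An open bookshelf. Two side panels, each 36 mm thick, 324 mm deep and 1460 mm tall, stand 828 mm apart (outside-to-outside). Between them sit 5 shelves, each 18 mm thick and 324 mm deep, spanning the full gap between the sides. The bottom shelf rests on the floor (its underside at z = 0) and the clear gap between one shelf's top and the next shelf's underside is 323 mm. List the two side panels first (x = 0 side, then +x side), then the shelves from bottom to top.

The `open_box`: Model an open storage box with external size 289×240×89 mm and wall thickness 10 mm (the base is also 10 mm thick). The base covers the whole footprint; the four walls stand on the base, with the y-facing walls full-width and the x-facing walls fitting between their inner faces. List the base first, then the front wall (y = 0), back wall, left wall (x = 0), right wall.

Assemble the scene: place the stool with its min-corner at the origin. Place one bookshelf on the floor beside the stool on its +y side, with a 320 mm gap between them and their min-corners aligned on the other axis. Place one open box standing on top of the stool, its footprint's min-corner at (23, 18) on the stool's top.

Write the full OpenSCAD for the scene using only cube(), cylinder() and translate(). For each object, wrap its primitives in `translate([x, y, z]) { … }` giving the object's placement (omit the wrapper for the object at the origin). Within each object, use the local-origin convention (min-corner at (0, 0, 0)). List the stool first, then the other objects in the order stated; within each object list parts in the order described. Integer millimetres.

translate([0, 0, 387]) cube([320, 264, 35]);
translate([18, 18, 0]) cylinder(h = 387, r = 18);
translate([302, 18, 0]) cylinder(h = 387, r = 18);
translate([18, 246, 0]) cylinder(h = 387, r = 18);
translate([302, 246, 0]) cylinder(h = 387, r = 18);
translate([0, 584, 0]) {
  cube([36, 324, 1460]);
  translate([792, 0, 0]) cube([36, 324, 1460]);
  translate([36, 0, 0]) cube([756, 324, 18]);
  translate([36, 0, 341]) cube([756, 324, 18]);
  translate([36, 0, 682]) cube([756, 324, 18]);
  translate([36, 0, 1023]) cube([756, 324, 18]);
  translate([36, 0, 1364]) cube([756, 324, 18]);
}
translate([23, 18, 422]) {
  cube([289, 240, 10]);
  translate([0, 0, 10]) cube([289, 10, 79]);
  translate([0, 230, 10]) cube([289, 10, 79]);
  translate([0, 10, 10]) cube([10, 220, 79]);
  translate([279, 10, 10]) cube([10, 220, 79]);
}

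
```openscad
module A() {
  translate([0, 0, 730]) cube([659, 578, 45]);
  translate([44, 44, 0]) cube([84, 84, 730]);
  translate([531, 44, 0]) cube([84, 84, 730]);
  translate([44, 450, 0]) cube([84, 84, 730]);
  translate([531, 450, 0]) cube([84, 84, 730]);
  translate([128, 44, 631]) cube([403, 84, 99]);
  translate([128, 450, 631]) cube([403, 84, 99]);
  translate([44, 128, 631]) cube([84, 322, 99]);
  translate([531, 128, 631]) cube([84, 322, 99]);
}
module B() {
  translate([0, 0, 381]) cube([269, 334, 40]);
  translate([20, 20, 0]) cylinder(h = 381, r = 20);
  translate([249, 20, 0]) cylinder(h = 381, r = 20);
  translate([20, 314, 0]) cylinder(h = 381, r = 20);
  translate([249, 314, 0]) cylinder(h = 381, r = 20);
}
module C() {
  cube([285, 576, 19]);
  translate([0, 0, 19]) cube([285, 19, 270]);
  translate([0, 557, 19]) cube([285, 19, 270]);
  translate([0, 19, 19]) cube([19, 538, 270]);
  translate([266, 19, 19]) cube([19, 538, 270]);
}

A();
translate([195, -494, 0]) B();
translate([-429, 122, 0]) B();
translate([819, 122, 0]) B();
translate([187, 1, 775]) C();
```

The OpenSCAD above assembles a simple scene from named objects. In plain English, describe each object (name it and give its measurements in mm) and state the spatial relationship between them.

A is a rectangular dining table. The top is 659×578×45 mm with its upper surface at z = 775 mm. It stands on four 84×84 mm square legs, each inset 44 mm from the nearest pair of top edges, running from the floor to the underside of the top. Four apron rails, 84 mm thick and 99 mm tall, run between adjacent legs with their top edges flush with the underside of the top and their outer faces flush with the legs' outer faces.

B is a simple wooden stool: a rectangular seat 269 mm (x) by 334 mm (y), 40 mm thick, top face at z = 421 mm, on four round legs, each 40 mm in diameter. The legs rest on z = 0, each leg's axis is inset half a diameter from the nearest pair of seat edges (so the leg's bounding box is flush with the corner).

C is an open-topped rectangular box: outside dimensions 285×576×289 mm, with a uniform wall and base thickness of 19 mm. The base is a full 285×576 slab on the floor; four walls sit on top of the base. The front and back walls (the −y and +y sides) span the full width; the two side walls fit between them.

Three stools sit around the table at the −y, −x, +x sides. The open box is on top of the table, centred.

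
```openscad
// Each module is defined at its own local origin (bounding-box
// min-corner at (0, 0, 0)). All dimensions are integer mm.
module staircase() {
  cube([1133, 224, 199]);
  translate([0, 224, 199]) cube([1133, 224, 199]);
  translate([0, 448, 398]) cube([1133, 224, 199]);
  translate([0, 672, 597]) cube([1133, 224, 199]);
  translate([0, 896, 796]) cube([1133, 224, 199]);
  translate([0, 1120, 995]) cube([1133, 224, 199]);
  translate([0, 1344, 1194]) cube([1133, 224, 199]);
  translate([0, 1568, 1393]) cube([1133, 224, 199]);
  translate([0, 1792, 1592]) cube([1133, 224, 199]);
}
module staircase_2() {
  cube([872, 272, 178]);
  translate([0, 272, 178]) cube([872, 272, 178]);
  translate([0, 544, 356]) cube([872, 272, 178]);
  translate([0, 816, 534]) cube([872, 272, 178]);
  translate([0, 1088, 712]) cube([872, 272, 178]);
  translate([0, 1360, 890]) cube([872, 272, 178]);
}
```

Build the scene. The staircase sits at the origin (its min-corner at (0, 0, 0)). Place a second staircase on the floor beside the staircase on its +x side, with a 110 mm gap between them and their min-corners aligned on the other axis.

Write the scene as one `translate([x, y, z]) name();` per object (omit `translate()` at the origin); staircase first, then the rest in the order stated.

staircase();
translate([1243, 0, 0]) staircase_2();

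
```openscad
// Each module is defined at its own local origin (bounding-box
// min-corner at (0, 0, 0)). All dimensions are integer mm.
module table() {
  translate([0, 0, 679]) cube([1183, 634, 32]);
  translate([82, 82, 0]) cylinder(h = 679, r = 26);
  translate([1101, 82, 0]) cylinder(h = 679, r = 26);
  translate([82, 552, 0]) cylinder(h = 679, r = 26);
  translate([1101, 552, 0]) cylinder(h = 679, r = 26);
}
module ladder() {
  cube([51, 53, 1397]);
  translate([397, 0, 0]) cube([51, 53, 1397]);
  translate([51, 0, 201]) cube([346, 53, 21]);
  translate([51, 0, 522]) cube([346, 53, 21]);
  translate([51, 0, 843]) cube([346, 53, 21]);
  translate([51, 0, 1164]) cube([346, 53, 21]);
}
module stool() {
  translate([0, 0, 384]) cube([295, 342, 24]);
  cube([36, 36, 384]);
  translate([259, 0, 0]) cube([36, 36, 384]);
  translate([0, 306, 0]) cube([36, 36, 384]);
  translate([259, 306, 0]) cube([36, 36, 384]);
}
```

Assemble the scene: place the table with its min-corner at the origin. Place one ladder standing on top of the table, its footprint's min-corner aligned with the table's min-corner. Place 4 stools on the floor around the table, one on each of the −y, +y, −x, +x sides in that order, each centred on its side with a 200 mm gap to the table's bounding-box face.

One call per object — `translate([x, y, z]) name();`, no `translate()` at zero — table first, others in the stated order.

table();
translate([0, 0, 711]) ladder();
translate([444, -542, 0]) stool();
translate([444, 834, 0]) stool();
translate([-495, 146, 0]) stool();
translate([1383, 146, 0]) stool();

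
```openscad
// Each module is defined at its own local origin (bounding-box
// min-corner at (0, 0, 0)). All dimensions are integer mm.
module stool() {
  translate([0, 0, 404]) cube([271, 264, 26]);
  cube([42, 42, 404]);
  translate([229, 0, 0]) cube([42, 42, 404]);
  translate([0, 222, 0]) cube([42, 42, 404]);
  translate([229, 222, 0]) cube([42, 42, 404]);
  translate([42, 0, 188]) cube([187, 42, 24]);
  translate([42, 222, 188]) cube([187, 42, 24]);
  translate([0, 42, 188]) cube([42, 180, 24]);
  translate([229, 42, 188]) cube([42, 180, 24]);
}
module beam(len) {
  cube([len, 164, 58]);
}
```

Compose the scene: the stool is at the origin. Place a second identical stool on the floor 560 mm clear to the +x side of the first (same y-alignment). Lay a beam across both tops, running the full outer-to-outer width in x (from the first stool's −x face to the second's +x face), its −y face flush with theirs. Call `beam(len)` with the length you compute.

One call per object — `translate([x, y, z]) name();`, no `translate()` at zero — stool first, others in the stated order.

stool();
translate([831, 0, 0]) stool();
translate([0, 0, 430]) beam(1102);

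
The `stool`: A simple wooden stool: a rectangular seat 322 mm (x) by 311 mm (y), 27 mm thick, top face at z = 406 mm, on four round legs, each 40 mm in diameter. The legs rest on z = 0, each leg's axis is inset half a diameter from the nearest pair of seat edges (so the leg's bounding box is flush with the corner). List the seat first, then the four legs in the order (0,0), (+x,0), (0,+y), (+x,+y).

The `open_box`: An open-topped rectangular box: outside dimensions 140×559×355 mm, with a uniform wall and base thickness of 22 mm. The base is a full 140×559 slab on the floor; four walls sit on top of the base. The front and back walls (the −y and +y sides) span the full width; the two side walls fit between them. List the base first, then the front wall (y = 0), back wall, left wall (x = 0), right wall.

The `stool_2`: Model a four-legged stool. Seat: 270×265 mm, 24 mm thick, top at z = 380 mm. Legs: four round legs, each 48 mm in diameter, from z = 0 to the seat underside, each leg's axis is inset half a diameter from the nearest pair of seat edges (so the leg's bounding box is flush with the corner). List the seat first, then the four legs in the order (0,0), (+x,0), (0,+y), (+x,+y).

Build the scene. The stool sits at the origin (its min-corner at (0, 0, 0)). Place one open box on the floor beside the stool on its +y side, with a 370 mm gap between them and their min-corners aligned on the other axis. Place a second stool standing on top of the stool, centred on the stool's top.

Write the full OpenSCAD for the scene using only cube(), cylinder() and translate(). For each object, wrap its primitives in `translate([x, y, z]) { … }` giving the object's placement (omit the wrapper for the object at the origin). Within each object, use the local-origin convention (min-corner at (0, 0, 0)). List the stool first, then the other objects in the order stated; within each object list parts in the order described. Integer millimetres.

translate([0, 0, 379]) cube([322, 311, 27]);
translate([20, 20, 0]) cylinder(h = 379, r = 20);
translate([302, 20, 0]) cylinder(h = 379, r = 20);
translate([20, 291, 0]) cylinder(h = 379, r = 20);
translate([302, 291, 0]) cylinder(h = 379, r = 20);
translate([0, 681, 0]) {
  cube([140, 559, 22]);
  translate([0, 0, 22]) cube([140, 22, 333]);
  translate([0, 537, 22]) cube([140, 22, 333]);
  translate([0, 22, 22]) cube([22, 515, 333]);
  translate([118, 22, 22]) cube([22, 515, 333]);
}
translate([26, 23, 406]) {
  translate([0, 0, 356]) cube([270, 265, 24]);
  translate([24, 24, 0]) cylinder(h = 356, r = 24);
  translate([246, 24, 0]) cylinder(h = 356, r = 24);
  translate([24, 241, 0]) cylinder(h = 356, r = 24);
  translate([246, 241, 0]) cylinder(h = 356, r = 24);
}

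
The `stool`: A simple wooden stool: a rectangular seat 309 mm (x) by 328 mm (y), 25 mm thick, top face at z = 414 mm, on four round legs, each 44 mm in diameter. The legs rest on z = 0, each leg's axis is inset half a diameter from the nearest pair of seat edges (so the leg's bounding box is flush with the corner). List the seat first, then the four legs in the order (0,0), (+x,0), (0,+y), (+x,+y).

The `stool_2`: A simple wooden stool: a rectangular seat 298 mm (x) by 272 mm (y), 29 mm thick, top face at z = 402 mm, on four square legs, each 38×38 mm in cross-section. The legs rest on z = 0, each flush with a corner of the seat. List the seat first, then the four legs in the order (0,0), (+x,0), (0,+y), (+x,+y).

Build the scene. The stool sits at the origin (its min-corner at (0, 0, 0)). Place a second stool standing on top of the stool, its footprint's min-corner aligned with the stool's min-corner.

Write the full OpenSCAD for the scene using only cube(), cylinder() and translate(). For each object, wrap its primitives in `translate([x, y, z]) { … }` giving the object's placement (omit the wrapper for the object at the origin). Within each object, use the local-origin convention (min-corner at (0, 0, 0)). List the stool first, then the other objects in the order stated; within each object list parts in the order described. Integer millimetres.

translate([0, 0, 389]) cube([309, 328, 25]);
translate([22, 22, 0]) cylinder(h = 389, r = 22);
translate([287, 22, 0]) cylinder(h = 389, r = 22);
translate([22, 306, 0]) cylinder(h = 389, r = 22);
translate([287, 306, 0]) cylinder(h = 389, r = 22);
translate([0, 0, 414]) {
  translate([0, 0, 373]) cube([298, 272, 29]);
  cube([38, 38, 373]);
  translate([260, 0, 0]) cube([38, 38, 373]);
  translate([0, 234, 0]) cube([38, 38, 373]);
  translate([260, 234, 0]) cube([38, 38, 373]);
}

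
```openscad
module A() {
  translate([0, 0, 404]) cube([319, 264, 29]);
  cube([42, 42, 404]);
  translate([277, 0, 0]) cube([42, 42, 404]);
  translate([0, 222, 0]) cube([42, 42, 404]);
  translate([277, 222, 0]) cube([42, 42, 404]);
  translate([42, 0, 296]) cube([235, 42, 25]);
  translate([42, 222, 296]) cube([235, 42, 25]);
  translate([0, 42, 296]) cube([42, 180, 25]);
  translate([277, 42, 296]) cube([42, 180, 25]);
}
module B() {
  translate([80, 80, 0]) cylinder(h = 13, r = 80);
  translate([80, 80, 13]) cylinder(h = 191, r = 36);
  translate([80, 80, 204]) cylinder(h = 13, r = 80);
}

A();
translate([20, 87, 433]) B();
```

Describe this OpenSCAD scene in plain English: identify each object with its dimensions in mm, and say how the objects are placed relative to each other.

A is a simple wooden stool: a rectangular seat 319 mm (x) by 264 mm (y), 29 mm thick, top face at z = 433 mm, on four square legs, each 42×42 mm in cross-section. The legs rest on z = 0, each flush with a corner of the seat. Four stretchers, 42 mm wide and 25 mm tall, connect adjacent legs with their undersides at z = 296 mm, each running between the inner faces of the legs it joins and aligned with the legs' outer faces on the other axis.

B is a spool: two coaxial disc flanges of radius 80 mm and thickness 13 mm, joined by a core cylinder of radius 36 mm and height 191 mm. The lower flange rests on z = 0 and the three cylinders share a vertical axis.

The spool is on top of the stool.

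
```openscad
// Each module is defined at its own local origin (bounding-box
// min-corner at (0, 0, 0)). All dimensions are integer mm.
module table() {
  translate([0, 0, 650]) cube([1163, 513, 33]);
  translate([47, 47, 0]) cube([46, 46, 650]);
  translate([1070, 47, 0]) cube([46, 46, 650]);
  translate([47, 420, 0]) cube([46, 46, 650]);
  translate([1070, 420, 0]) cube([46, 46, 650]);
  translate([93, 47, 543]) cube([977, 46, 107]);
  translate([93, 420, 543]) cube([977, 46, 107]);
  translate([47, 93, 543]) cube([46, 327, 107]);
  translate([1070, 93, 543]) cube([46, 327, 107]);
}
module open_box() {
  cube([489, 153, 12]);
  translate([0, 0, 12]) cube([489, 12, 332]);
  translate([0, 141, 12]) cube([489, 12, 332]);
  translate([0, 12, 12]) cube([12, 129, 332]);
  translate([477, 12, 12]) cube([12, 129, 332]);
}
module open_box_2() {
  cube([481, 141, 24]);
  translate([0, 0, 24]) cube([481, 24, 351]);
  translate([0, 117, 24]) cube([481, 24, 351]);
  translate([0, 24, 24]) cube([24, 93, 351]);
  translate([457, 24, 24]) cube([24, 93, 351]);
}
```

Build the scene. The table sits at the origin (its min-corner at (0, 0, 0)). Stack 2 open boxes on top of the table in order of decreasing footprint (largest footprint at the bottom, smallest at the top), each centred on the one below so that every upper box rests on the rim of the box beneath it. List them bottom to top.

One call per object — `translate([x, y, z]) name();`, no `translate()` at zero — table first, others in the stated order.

table();
translate([337, 180, 683]) open_box();
translate([341, 186, 1027]) open_box_2();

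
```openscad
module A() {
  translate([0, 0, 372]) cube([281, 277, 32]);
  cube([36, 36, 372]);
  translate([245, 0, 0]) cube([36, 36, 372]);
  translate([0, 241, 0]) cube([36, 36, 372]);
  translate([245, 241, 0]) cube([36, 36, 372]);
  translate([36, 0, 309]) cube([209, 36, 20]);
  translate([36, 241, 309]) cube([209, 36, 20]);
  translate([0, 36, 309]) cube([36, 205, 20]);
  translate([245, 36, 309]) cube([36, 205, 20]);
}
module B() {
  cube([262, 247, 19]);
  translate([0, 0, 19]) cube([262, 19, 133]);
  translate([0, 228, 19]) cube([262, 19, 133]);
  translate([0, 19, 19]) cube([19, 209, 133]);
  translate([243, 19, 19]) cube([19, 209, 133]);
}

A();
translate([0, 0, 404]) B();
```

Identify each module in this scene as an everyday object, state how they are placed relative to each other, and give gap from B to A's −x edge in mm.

The open box's min-x is at 0; the stool's min-x is 0; gap = 0 mm.

A is a stool. B is an open box. The open box is on top of the stool. The gap from the open box to the stool's −x edge is 0 mm.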